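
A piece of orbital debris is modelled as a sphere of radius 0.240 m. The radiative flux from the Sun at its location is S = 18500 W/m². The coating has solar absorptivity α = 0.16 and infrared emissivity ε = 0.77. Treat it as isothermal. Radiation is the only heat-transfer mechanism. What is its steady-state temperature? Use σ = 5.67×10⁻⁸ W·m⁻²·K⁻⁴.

At equilibrium, absorbed power = emitted power.
Absorbing cross-section = πr² = 0.1810 m²; emitting surface = 4πr² = 0.7238 m² (ratio 4).
αS·A_cross = εσ·A_surf·T⁴  ⇒  T⁴ = αS/(ε·4σ).
T⁴ = 0.160·18500/(0.77·4·5.67×10⁻⁸) = 1.695×10¹⁰ K⁴.
T = (1.695×10¹⁰)^(1/4).

T ≈ 361 K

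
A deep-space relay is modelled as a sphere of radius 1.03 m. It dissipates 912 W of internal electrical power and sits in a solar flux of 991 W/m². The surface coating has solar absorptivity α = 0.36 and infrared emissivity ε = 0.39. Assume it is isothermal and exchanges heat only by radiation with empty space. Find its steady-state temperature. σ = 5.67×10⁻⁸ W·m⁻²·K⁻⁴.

At steady state, absorbed solar power + internal power = radiated power.
Absorbed: α·S·A_cross = 0.36·991·3.333 = 1189 W (cross-section πr²).
Total input = 1189 + 912 = 2101 W.
Radiated: εσ·A_surf·T⁴ with A_surf = 4πr² = 13.33 m².
T⁴ = 2101/(0.39·5.67×10⁻⁸·13.33) = 7.127×10⁹ K⁴.

T ≈ 291 K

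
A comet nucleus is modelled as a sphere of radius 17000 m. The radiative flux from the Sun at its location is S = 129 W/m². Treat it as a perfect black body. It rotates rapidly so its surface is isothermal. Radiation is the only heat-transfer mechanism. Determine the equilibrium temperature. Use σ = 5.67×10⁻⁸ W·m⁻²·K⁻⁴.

At equilibrium, absorbed power = emitted power.
Absorbing cross-section = πr² = 9.079×10⁸ m²; emitting surface = 4πr² = 3.632×10⁹ m² (ratio 4).
S·A_cross = εσ·A_surf·T⁴  ⇒  T⁴ = S/(4σ).
T⁴ = 1.00·129/(4·5.67×10⁻⁸) = 5.688×10⁸ K⁴.
T = (5.688×10⁸)^(1/4).

T ≈ 154 K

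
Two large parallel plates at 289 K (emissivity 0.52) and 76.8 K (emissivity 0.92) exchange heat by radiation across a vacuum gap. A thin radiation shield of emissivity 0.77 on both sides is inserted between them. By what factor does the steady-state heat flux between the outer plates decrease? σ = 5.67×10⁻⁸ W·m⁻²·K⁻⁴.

factor ≈ 1.79

Without shield: q₀ = σΔ(T⁴)/(1/ε₁+1/ε₂−1) with denominator 2.010.
With shield the two gaps are in series; the resistances add: (1/ε₁+1/ε_s−1)+(1/ε_s+1/ε₂−1) = 2.222+1.386 = 3.607.
Heat-flux ratio q₀/q = 3.607/2.010.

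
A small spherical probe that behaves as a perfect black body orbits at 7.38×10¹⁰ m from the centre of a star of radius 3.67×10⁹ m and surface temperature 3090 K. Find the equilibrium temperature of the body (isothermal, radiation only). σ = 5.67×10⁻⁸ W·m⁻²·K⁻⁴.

The star's surface emits σT_*⁴; at distance d the flux is S = σT_*⁴(R_*/d)².
S = 5.67×10⁻⁸·(3090)⁴·(3.67×10⁹/7.38×10¹⁰)² = 12780 W/m².
For an isothermal sphere T⁴ = (1−a)S/(4σ) = 5.636×10¹⁰ K⁴.

T ≈ 487 K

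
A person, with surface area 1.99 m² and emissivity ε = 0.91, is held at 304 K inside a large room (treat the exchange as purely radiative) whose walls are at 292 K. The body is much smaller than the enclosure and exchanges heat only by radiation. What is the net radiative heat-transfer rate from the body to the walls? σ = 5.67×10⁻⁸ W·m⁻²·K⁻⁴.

P_net ≈ 130 W

For a small grey body in a large enclosure: P_net = εσA(T_body⁴ − T_wall⁴).
A = 1.99 m²; T_body⁴ − T_wall⁴ = 8.541×10⁹ − 7.270×10⁹ = 1.271×10⁹ K⁴.
|P_net| = 0.91·5.67×10⁻⁸·1.990·1.271×10⁹.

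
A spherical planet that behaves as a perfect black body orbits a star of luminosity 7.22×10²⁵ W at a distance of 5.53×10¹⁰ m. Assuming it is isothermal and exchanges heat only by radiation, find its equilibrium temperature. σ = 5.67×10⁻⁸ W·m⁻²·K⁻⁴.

T ≈ 302 K

First find the stellar flux at distance d: S = L/(4πd²) = 7.22×10²⁵/(4π·(5.53×10¹⁰)²) = 1879 W/m².
For an isothermal sphere, absorbed (1−a)S·πr² = emitted σ·4πr²·T⁴, so T⁴ = (1−a)S/(4σ).
T⁴ = 1.00·1879/(4·5.67×10⁻⁸) = 8.284×10⁹ K⁴.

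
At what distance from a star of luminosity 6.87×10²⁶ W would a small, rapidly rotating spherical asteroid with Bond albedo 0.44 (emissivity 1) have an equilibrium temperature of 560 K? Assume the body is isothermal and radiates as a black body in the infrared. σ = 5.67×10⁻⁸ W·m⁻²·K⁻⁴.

For an isothermal black-emitting sphere, (1−a)S·πr² = σ·4πr²·T⁴ ⇒ S = 4σT⁴/(1−a).
S = 4·5.67×10⁻⁸·(560)⁴/0.560 = 39830 W/m².
Flux falls as S = L/(4πd²), so d = √(L/(4πS)) = √(6.87×10²⁶/(4π·39830)).

d ≈ 3.70×10¹⁰ m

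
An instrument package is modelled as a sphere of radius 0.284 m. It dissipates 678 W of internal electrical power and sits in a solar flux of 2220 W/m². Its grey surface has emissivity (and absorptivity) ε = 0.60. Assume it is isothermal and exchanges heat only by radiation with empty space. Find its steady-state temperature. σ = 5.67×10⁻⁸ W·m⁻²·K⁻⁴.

T ≈ 414 K

At steady state, absorbed solar power + internal power = radiated power.
Absorbed: α·S·A_cross = 0.60·2220·0.2534 = 337.5 W (cross-section πr²).
Total input = 337.5 + 678 = 1016 W.
Radiated: εσ·A_surf·T⁴ with A_surf = 4πr² = 1.014 m².
T⁴ = 1016/(0.60·5.67×10⁻⁸·1.014) = 2.945×10¹⁰ K⁴.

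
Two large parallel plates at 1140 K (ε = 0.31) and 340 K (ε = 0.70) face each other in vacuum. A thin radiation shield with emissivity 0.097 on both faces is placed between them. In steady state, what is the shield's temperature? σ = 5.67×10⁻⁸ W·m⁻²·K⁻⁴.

In steady state the net flux on the hot side equals that on the cold side.
σ(T₁⁴−T_s⁴)/D₁ = σ(T_s⁴−T₂⁴)/D₂, with D₁ = 1/ε₁+1/ε_s−1 = 12.54, D₂ = 1/ε_s+1/ε₂−1 = 10.74.
Solve for T_s⁴: T_s⁴ = (D₂·T₁⁴ + D₁·T₂⁴)/(D₁+D₂) = 7.865×10¹¹ K⁴.

T_s ≈ 942 K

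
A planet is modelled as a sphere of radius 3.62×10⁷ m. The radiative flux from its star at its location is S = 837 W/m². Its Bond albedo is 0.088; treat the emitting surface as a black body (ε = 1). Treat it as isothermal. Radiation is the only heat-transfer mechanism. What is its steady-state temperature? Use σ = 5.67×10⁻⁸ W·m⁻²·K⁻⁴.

T ≈ 241 K

At equilibrium, absorbed power = emitted power.
Absorbing cross-section = πr² = 4.117×10¹⁵ m²; emitting surface = 4πr² = 1.647×10¹⁶ m² (ratio 4).
(1−a)S·A_cross = εσ·A_surf·T⁴  ⇒  T⁴ = (1−a)S/(4σ).
T⁴ = 0.912·837/(4·5.67×10⁻⁸) = 3.366×10⁹ K⁴.
T = (3.366×10⁹)^(1/4).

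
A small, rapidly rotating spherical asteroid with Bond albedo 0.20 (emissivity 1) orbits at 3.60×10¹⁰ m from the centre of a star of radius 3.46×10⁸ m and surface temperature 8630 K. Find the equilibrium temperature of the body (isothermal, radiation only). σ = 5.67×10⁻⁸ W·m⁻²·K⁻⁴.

T ≈ 566 K

The star's surface emits σT_*⁴; at distance d the flux is S = σT_*⁴(R_*/d)².
S = 5.67×10⁻⁸·(8630)⁴·(3.46×10⁸/3.60×10¹⁰)² = 29050 W/m².
For an isothermal sphere T⁴ = (1−a)S/(4σ) = 1.025×10¹¹ K⁴.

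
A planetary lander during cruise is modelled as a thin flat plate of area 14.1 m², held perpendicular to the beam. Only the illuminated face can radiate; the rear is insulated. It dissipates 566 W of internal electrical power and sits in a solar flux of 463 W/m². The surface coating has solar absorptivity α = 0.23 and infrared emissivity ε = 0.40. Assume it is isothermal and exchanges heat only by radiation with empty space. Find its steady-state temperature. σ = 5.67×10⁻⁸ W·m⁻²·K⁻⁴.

T ≈ 284 K

At steady state, absorbed solar power + internal power = radiated power.
Absorbed: α·S·A_cross = 0.23·463·14.10 = 1502 W (cross-section A).
Total input = 1502 + 566 = 2068 W.
Radiated: εσ·A_surf·T⁴ with A_surf = A = 14.10 m².
T⁴ = 2068/(0.40·5.67×10⁻⁸·14.10) = 6.465×10⁹ K⁴.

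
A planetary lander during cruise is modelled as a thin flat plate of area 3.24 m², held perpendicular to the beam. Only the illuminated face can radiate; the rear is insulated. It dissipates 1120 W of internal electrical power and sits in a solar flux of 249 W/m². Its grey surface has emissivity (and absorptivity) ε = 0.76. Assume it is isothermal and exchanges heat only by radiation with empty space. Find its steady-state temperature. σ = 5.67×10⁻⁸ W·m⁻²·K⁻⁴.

T ≈ 334 K

At steady state, absorbed solar power + internal power = radiated power.
Absorbed: α·S·A_cross = 0.76·249·3.240 = 613.1 W (cross-section A).
Total input = 613.1 + 1120 = 1733 W.
Radiated: εσ·A_surf·T⁴ with A_surf = A = 3.240 m².
T⁴ = 1733/(0.76·5.67×10⁻⁸·3.240) = 1.241×10¹⁰ K⁴.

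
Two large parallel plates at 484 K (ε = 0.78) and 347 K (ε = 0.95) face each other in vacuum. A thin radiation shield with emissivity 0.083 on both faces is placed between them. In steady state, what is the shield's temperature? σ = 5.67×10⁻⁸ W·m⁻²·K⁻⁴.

T_s ≈ 431 K

In steady state the net flux on the hot side equals that on the cold side.
σ(T₁⁴−T_s⁴)/D₁ = σ(T_s⁴−T₂⁴)/D₂, with D₁ = 1/ε₁+1/ε_s−1 = 12.33, D₂ = 1/ε_s+1/ε₂−1 = 12.10.
Solve for T_s⁴: T_s⁴ = (D₂·T₁⁴ + D₁·T₂⁴)/(D₁+D₂) = 3.450×10¹⁰ K⁴.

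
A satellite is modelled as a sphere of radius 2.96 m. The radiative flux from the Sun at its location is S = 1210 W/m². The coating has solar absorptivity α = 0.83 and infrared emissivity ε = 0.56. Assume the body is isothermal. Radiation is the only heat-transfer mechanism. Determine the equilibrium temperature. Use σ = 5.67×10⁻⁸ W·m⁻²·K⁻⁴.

T ≈ 298 K

At equilibrium, absorbed power = emitted power.
Absorbing cross-section = πr² = 27.53 m²; emitting surface = 4πr² = 110.1 m² (ratio 4).
αS·A_cross = εσ·A_surf·T⁴  ⇒  T⁴ = αS/(ε·4σ).
T⁴ = 0.830·1210/(0.56·4·5.67×10⁻⁸) = 7.907×10⁹ K⁴.
T = (7.907×10⁹)^(1/4).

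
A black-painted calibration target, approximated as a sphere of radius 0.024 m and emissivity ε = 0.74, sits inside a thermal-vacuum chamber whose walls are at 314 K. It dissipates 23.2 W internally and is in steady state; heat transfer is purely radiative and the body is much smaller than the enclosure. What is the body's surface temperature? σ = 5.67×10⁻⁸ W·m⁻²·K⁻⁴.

T ≈ 542 K

For a small grey body in a large enclosure, net radiated power = εσA(T⁴ − T_w⁴).
Steady state: P = εσA(T⁴ − T_w⁴) with A = 4πr² = 0.007238 m².
T⁴ = P/(εσA) + T_w⁴ = 23.2/(0.74·5.67×10⁻⁸·0.007238) + (314)⁴
    = 7.639×10¹⁰ + 9.721×10⁹ = 8.611×10¹⁰ K⁴.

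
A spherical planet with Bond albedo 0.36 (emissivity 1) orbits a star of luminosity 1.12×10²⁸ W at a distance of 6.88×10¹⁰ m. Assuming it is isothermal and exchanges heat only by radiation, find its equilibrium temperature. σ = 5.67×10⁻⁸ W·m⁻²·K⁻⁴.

T ≈ 854 K

First find the stellar flux at distance d: S = L/(4πd²) = 1.12×10²⁸/(4π·(6.88×10¹⁰)²) = 1.883×10⁵ W/m².
For an isothermal sphere, absorbed (1−a)S·πr² = emitted σ·4πr²·T⁴, so T⁴ = (1−a)S/(4σ).
T⁴ = 0.640·1.883×10⁵/(4·5.67×10⁻⁸) = 5.313×10¹¹ K⁴.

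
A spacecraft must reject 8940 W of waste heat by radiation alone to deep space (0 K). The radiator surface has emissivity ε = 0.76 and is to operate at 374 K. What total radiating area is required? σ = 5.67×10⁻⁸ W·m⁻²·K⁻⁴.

A ≈ 10.6 m²

P = εσA T⁴ ⇒ A = P/(εσT⁴).
T⁴ = 1.957×10¹⁰ K⁴.
A = 8940/(0.76 × 5.67×10⁻⁸ × 1.957×10¹⁰).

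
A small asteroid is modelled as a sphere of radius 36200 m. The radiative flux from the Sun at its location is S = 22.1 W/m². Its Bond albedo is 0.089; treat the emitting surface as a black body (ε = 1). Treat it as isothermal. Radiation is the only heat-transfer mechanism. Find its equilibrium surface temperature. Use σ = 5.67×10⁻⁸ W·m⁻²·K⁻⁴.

T ≈ 97.1 K

At equilibrium, absorbed power = emitted power.
Absorbing cross-section = πr² = 4.117×10⁹ m²; emitting surface = 4πr² = 1.647×10¹⁰ m² (ratio 4).
(1−a)S·A_cross = εσ·A_surf·T⁴  ⇒  T⁴ = (1−a)S/(4σ).
T⁴ = 0.911·22.1/(4·5.67×10⁻⁸) = 8.877×10⁷ K⁴.
T = (8.877×10⁷)^(1/4).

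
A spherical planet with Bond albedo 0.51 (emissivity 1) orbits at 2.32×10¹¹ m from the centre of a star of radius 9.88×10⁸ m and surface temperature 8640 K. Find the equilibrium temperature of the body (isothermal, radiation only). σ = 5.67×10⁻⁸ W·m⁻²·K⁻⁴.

The star's surface emits σT_*⁴; at distance d the flux is S = σT_*⁴(R_*/d)².
S = 5.67×10⁻⁸·(8640)⁴·(9.88×10⁸/2.32×10¹¹)² = 5730 W/m².
For an isothermal sphere T⁴ = (1−a)S/(4σ) = 1.238×10¹⁰ K⁴.

T ≈ 334 K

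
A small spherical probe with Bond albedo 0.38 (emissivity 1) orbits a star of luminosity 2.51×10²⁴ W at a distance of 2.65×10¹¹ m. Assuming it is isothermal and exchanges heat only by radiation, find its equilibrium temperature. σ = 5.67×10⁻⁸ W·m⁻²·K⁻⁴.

T ≈ 52.8 K

First find the stellar flux at distance d: S = L/(4πd²) = 2.51×10²⁴/(4π·(2.65×10¹¹)²) = 2.844 W/m².
For an isothermal sphere, absorbed (1−a)S·πr² = emitted σ·4πr²·T⁴, so T⁴ = (1−a)S/(4σ).
T⁴ = 0.620·2.844/(4·5.67×10⁻⁸) = 7.775×10⁶ K⁴.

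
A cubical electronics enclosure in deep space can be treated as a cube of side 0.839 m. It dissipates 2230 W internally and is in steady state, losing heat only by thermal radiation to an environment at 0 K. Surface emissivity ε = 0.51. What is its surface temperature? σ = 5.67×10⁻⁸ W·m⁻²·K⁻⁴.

Steady state: internal power = radiated power, P = εσA T⁴.
Radiating area A = 6L² = 4.224 m².
T⁴ = P/(εσA) = 2230/(0.51·5.67×10⁻⁸·4.224) = 1.826×10¹⁰ K⁴.
T = (1.826×10¹⁰)^(1/4).

T ≈ 368 K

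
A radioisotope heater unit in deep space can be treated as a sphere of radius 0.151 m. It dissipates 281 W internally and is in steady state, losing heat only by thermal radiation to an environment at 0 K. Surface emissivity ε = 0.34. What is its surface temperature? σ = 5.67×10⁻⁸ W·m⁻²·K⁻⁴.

Steady state: internal power = radiated power, P = εσA T⁴.
Radiating area A = 4πr² = 0.2865 m².
T⁴ = P/(εσA) = 281/(0.34·5.67×10⁻⁸·0.2865) = 5.087×10¹⁰ K⁴.
T = (5.087×10¹⁰)^(1/4).

T ≈ 475 K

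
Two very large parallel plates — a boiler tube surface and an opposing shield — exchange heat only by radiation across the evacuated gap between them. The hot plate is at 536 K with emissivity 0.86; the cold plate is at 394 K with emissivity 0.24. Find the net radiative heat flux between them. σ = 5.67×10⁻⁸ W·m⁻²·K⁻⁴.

For two infinite grey parallel plates, q = σ(T₁⁴ − T₂⁴)/(1/ε₁ + 1/ε₂ − 1).
T₁⁴ − T₂⁴ = 8.254×10¹⁰ − 2.410×10¹⁰ = 5.844×10¹⁰ K⁴.
1/ε₁ + 1/ε₂ − 1 = 1.163 + 4.167 − 1 = 4.329.
q = 5.67×10⁻⁸ × 5.844×10¹⁰ / 4.329.

q ≈ 765 W/m²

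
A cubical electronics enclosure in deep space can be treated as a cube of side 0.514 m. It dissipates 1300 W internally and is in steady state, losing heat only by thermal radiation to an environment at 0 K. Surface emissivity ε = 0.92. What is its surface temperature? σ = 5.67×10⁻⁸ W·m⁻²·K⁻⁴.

Steady state: internal power = radiated power, P = εσA T⁴.
Radiating area A = 6L² = 1.585 m².
T⁴ = P/(εσA) = 1300/(0.92·5.67×10⁻⁸·1.585) = 1.572×10¹⁰ K⁴.
T = (1.572×10¹⁰)^(1/4).

T ≈ 354 K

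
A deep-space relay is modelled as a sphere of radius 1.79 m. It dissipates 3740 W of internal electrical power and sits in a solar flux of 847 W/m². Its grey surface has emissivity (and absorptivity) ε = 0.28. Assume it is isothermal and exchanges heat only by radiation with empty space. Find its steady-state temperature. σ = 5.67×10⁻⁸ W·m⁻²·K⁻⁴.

T ≈ 313 K

At steady state, absorbed solar power + internal power = radiated power.
Absorbed: α·S·A_cross = 0.28·847·10.07 = 2387 W (cross-section πr²).
Total input = 2387 + 3740 = 6127 W.
Radiated: εσ·A_surf·T⁴ with A_surf = 4πr² = 40.26 m².
T⁴ = 6127/(0.28·5.67×10⁻⁸·40.26) = 9.585×10⁹ K⁴.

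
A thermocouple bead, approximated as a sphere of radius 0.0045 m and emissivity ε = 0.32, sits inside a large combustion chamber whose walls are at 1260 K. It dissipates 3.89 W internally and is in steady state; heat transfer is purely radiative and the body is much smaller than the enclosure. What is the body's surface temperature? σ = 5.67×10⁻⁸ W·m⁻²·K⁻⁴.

For a small grey body in a large enclosure, net radiated power = εσA(T⁴ − T_w⁴).
Steady state: P = εσA(T⁴ − T_w⁴) with A = 4πr² = 2.545×10⁻⁴ m².
T⁴ = P/(εσA) + T_w⁴ = 3.89/(0.32·5.67×10⁻⁸·2.545×10⁻⁴) + (1260)⁴
    = 8.425×10¹¹ + 2.520×10¹² = 3.363×10¹² K⁴.

T ≈ 1350 K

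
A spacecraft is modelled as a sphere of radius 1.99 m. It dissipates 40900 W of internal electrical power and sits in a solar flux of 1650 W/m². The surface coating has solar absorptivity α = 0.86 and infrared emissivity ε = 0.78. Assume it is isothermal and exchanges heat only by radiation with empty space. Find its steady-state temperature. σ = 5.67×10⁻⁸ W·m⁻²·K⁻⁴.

At steady state, absorbed solar power + internal power = radiated power.
Absorbed: α·S·A_cross = 0.86·1650·12.44 = 17650 W (cross-section πr²).
Total input = 17650 + 40900 = 58550 W.
Radiated: εσ·A_surf·T⁴ with A_surf = 4πr² = 49.76 m².
T⁴ = 58550/(0.78·5.67×10⁻⁸·49.76) = 2.660×10¹⁰ K⁴.

T ≈ 404 K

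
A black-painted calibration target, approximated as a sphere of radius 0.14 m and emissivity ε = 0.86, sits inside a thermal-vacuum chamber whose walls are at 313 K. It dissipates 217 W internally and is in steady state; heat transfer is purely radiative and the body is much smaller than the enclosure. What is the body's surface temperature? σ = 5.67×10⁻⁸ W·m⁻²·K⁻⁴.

For a small grey body in a large enclosure, net radiated power = εσA(T⁴ − T_w⁴).
Steady state: P = εσA(T⁴ − T_w⁴) with A = 4πr² = 0.2463 m².
T⁴ = P/(εσA) + T_w⁴ = 217/(0.86·5.67×10⁻⁸·0.2463) + (313)⁴
    = 1.807×10¹⁰ + 9.598×10⁹ = 2.767×10¹⁰ K⁴.

T ≈ 408 K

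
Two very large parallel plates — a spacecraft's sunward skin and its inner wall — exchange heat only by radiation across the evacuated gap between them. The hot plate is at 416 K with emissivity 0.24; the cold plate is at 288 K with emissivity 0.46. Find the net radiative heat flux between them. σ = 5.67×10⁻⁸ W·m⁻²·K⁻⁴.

q ≈ 245 W/m²

For two infinite grey parallel plates, q = σ(T₁⁴ − T₂⁴)/(1/ε₁ + 1/ε₂ − 1).
T₁⁴ − T₂⁴ = 2.995×10¹⁰ − 6.880×10⁹ = 2.307×10¹⁰ K⁴.
1/ε₁ + 1/ε₂ − 1 = 4.167 + 2.174 − 1 = 5.341.
q = 5.67×10⁻⁸ × 2.307×10¹⁰ / 5.341.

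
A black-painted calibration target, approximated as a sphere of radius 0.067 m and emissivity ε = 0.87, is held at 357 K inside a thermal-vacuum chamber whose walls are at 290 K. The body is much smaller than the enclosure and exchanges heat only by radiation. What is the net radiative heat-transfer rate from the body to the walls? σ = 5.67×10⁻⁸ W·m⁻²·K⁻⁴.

For a small grey body in a large enclosure: P_net = εσA(T_body⁴ − T_wall⁴).
A = 4πr² = 0.05641 m²; T_body⁴ − T_wall⁴ = 1.624×10¹⁰ − 7.073×10⁹ = 9.170×10⁹ K⁴.
|P_net| = 0.87·5.67×10⁻⁸·0.05641·9.170×10⁹.

P_net ≈ 25.5 W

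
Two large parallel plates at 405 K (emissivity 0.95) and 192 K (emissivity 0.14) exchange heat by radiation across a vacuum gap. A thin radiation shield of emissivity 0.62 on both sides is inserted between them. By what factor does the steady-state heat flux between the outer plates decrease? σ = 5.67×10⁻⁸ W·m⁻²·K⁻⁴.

factor ≈ 1.31

Without shield: q₀ = σΔ(T⁴)/(1/ε₁+1/ε₂−1) with denominator 7.195.
With shield the two gaps are in series; the resistances add: (1/ε₁+1/ε_s−1)+(1/ε_s+1/ε₂−1) = 1.666+7.756 = 9.421.
Heat-flux ratio q₀/q = 9.421/7.195.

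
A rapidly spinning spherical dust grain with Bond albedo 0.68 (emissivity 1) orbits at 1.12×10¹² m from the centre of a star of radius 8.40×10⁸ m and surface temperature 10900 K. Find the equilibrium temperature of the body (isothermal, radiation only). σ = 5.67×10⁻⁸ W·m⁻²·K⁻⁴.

T ≈ 159 K

The star's surface emits σT_*⁴; at distance d the flux is S = σT_*⁴(R_*/d)².
S = 5.67×10⁻⁸·(10900)⁴·(8.40×10⁸/1.12×10¹²)² = 450.2 W/m².
For an isothermal sphere T⁴ = (1−a)S/(4σ) = 6.352×10⁸ K⁴.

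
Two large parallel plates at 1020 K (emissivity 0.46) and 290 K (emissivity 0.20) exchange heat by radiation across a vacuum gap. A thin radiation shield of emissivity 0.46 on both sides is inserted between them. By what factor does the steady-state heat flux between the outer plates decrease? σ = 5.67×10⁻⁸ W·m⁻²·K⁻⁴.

factor ≈ 1.54

Without shield: q₀ = σΔ(T⁴)/(1/ε₁+1/ε₂−1) with denominator 6.174.
With shield the two gaps are in series; the resistances add: (1/ε₁+1/ε_s−1)+(1/ε_s+1/ε₂−1) = 3.348+6.174 = 9.522.
Heat-flux ratio q₀/q = 9.522/6.174.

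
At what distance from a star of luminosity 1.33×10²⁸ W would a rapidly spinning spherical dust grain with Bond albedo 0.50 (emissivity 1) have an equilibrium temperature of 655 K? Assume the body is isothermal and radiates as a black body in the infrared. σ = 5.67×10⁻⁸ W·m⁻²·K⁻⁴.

d ≈ 1.13×10¹¹ m

For an isothermal black-emitting sphere, (1−a)S·πr² = σ·4πr²·T⁴ ⇒ S = 4σT⁴/(1−a).
S = 4·5.67×10⁻⁸·(655)⁴/0.500 = 83490 W/m².
Flux falls as S = L/(4πd²), so d = √(L/(4πS)) = √(1.33×10²⁸/(4π·83490)).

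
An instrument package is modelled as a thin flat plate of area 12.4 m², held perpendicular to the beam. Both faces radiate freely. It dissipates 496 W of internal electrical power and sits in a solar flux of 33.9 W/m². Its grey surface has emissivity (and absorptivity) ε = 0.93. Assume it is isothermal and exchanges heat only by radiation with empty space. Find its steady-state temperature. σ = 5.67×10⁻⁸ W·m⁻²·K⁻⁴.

At steady state, absorbed solar power + internal power = radiated power.
Absorbed: α·S·A_cross = 0.93·33.9·12.40 = 390.9 W (cross-section A).
Total input = 390.9 + 496 = 886.9 W.
Radiated: εσ·A_surf·T⁴ with A_surf = 2A = 24.80 m².
T⁴ = 886.9/(0.93·5.67×10⁻⁸·24.80) = 6.782×10⁸ K⁴.

T ≈ 161 K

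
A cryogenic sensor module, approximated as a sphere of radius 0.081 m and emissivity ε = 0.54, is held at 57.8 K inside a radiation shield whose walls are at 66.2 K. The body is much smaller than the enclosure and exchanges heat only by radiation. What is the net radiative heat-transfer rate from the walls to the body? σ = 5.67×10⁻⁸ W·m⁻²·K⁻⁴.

For a small grey body in a large enclosure: P_net = εσA(T_body⁴ − T_wall⁴).
A = 4πr² = 0.08245 m²; T_body⁴ − T_wall⁴ = 1.116×10⁷ − 1.921×10⁷ = -8.045×10⁶ K⁴.
|P_net| = 0.54·5.67×10⁻⁸·0.08245·8.045×10⁶.

P_net ≈ 0.0203 W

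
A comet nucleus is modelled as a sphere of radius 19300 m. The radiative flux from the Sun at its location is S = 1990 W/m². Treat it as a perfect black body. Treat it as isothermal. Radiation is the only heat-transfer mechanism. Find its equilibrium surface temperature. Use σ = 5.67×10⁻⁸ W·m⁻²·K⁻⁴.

T ≈ 306 K

At equilibrium, absorbed power = emitted power.
Absorbing cross-section = πr² = 1.170×10⁹ m²; emitting surface = 4πr² = 4.681×10⁹ m² (ratio 4).
S·A_cross = εσ·A_surf·T⁴  ⇒  T⁴ = S/(4σ).
T⁴ = 1.00·1990/(4·5.67×10⁻⁸) = 8.774×10⁹ K⁴.
T = (8.774×10⁹)^(1/4).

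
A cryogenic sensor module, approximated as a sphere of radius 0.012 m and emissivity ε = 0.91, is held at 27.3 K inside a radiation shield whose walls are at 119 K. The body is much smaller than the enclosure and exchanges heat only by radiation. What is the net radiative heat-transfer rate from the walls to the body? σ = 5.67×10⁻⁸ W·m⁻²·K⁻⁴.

P_net ≈ 0.0187 W

For a small grey body in a large enclosure: P_net = εσA(T_body⁴ − T_wall⁴).
A = 4πr² = 0.001810 m²; T_body⁴ − T_wall⁴ = 5.555×10⁵ − 2.005×10⁸ = -2.000×10⁸ K⁴.
|P_net| = 0.91·5.67×10⁻⁸·0.001810·2.000×10⁸.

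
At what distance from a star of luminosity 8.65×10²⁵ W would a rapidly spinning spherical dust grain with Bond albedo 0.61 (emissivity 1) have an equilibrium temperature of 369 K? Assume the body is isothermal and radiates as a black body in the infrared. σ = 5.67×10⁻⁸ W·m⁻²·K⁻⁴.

For an isothermal black-emitting sphere, (1−a)S·πr² = σ·4πr²·T⁴ ⇒ S = 4σT⁴/(1−a).
S = 4·5.67×10⁻⁸·(369)⁴/0.390 = 10780 W/m².
Flux falls as S = L/(4πd²), so d = √(L/(4πS)) = √(8.65×10²⁵/(4π·10780)).

d ≈ 2.53×10¹⁰ m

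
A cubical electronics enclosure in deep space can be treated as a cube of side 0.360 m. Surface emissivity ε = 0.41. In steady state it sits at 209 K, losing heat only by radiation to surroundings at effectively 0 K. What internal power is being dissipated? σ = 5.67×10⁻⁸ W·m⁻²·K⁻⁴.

P ≈ 34.5 W

Steady state: P = εσA T⁴.
A = 6L² = 0.7776 m²; T⁴ = (209)⁴ = 1.908×10⁹ K⁴.
P = 0.41 × 5.67×10⁻⁸ × 0.7776 × 1.908×10⁹.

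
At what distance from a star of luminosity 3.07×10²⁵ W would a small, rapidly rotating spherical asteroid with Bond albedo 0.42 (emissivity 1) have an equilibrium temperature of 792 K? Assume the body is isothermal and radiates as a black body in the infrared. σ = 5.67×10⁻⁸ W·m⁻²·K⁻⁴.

For an isothermal black-emitting sphere, (1−a)S·πr² = σ·4πr²·T⁴ ⇒ S = 4σT⁴/(1−a).
S = 4·5.67×10⁻⁸·(792)⁴/0.580 = 1.539×10⁵ W/m².
Flux falls as S = L/(4πd²), so d = √(L/(4πS)) = √(3.07×10²⁵/(4π·1.539×10⁵)).

d ≈ 3.98×10⁹ m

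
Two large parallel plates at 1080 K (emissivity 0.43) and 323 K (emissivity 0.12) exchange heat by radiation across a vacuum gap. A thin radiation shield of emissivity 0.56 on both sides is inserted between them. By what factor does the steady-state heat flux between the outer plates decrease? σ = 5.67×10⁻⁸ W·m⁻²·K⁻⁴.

factor ≈ 1.27

Without shield: q₀ = σΔ(T⁴)/(1/ε₁+1/ε₂−1) with denominator 9.659.
With shield the two gaps are in series; the resistances add: (1/ε₁+1/ε_s−1)+(1/ε_s+1/ε₂−1) = 3.111+9.119 = 12.23.
Heat-flux ratio q₀/q = 12.23/9.659.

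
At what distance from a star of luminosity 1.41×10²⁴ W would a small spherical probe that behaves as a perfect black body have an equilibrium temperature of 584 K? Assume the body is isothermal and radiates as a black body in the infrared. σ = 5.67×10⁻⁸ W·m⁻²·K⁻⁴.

d ≈ 2.06×10⁹ m

For an isothermal black-emitting sphere, (1−a)S·πr² = σ·4πr²·T⁴ ⇒ S = 4σT⁴/(1−a).
S = 4·5.67×10⁻⁸·(584)⁴/1.00 = 26380 W/m².
Flux falls as S = L/(4πd²), so d = √(L/(4πS)) = √(1.41×10²⁴/(4π·26380)).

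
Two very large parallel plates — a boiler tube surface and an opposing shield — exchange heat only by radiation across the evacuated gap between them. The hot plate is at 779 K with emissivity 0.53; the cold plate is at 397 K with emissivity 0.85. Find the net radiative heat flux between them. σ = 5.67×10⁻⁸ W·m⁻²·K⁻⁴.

For two infinite grey parallel plates, q = σ(T₁⁴ − T₂⁴)/(1/ε₁ + 1/ε₂ − 1).
T₁⁴ − T₂⁴ = 3.683×10¹¹ − 2.484×10¹⁰ = 3.434×10¹¹ K⁴.
1/ε₁ + 1/ε₂ − 1 = 1.887 + 1.176 − 1 = 2.063.
q = 5.67×10⁻⁸ × 3.434×10¹¹ / 2.063.

q ≈ 9440 W/m²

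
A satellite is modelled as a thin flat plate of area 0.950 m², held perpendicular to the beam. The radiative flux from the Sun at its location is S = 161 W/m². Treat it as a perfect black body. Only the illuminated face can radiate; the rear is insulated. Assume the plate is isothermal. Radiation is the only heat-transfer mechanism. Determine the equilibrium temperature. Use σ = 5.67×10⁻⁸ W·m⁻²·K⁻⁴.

T ≈ 231 K

At equilibrium, absorbed power = emitted power.
Absorbing cross-section = A = 0.9500 m²; emitting surface = A = 0.9500 m² (ratio 1).
S·A_cross = εσ·A_surf·T⁴  ⇒  T⁴ = S/(1σ).
T⁴ = 1.00·161/(1·5.67×10⁻⁸) = 2.840×10⁹ K⁴.
T = (2.840×10⁹)^(1/4).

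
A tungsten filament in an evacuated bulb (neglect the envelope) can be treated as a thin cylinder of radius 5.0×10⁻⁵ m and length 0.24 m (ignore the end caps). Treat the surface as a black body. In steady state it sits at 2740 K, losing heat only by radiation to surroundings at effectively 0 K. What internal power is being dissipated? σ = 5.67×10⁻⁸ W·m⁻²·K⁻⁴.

Steady state: P = εσA T⁴.
A = 2πrL = 7.540×10⁻⁵ m²; T⁴ = (2740)⁴ = 5.636×10¹³ K⁴.
P = 1.0 × 5.67×10⁻⁸ × 7.540×10⁻⁵ × 5.636×10¹³.

P ≈ 241 W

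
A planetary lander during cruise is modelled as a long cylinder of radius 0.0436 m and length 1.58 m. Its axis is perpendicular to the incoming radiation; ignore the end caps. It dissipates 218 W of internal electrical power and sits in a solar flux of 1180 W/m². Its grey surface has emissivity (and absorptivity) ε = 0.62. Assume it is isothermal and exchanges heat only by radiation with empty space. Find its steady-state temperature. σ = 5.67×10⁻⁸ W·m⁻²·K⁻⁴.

At steady state, absorbed solar power + internal power = radiated power.
Absorbed: α·S·A_cross = 0.62·1180·0.1378 = 100.8 W (cross-section 2rL).
Total input = 100.8 + 218 = 318.8 W.
Radiated: εσ·A_surf·T⁴ with A_surf = 2πrL = 0.4328 m².
T⁴ = 318.8/(0.62·5.67×10⁻⁸·0.4328) = 2.095×10¹⁰ K⁴.

T ≈ 380 K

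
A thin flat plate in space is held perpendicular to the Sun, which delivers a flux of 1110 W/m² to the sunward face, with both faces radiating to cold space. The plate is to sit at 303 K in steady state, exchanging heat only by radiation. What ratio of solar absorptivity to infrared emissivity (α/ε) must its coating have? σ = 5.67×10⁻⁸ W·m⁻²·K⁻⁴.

α/ε ≈ 0.861

Balance: αS·A = εσ·2A·T⁴ ⇒ α/ε = 2σT⁴/S.
α/ε = 2·5.67×10⁻⁸·(303)⁴/1110 = 2·5.67×10⁻⁸·8.429×10⁹/1110.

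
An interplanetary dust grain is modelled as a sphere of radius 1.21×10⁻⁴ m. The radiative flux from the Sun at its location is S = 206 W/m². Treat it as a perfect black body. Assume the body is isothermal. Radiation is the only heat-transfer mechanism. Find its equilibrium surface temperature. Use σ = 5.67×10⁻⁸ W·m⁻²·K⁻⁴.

T ≈ 174 K

At equilibrium, absorbed power = emitted power.
Absorbing cross-section = πr² = 4.600×10⁻⁸ m²; emitting surface = 4πr² = 1.840×10⁻⁷ m² (ratio 4).
S·A_cross = εσ·A_surf·T⁴  ⇒  T⁴ = S/(4σ).
T⁴ = 1.00·206/(4·5.67×10⁻⁸) = 9.083×10⁸ K⁴.
T = (9.083×10⁸)^(1/4).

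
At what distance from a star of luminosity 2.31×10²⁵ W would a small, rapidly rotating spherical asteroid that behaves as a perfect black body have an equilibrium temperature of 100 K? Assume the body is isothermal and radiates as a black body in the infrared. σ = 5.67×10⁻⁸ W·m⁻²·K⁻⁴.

For an isothermal black-emitting sphere, (1−a)S·πr² = σ·4πr²·T⁴ ⇒ S = 4σT⁴/(1−a).
S = 4·5.67×10⁻⁸·(100)⁴/1.00 = 22.68 W/m².
Flux falls as S = L/(4πd²), so d = √(L/(4πS)) = √(2.31×10²⁵/(4π·22.68)).

d ≈ 2.85×10¹¹ m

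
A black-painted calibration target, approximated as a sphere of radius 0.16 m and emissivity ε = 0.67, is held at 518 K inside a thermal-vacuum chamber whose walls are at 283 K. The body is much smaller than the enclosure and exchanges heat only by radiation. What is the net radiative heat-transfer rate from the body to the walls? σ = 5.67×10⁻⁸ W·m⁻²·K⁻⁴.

For a small grey body in a large enclosure: P_net = εσA(T_body⁴ − T_wall⁴).
A = 4πr² = 0.3217 m²; T_body⁴ − T_wall⁴ = 7.200×10¹⁰ − 6.414×10⁹ = 6.558×10¹⁰ K⁴.
|P_net| = 0.67·5.67×10⁻⁸·0.3217·6.558×10¹⁰.

P_net ≈ 801 W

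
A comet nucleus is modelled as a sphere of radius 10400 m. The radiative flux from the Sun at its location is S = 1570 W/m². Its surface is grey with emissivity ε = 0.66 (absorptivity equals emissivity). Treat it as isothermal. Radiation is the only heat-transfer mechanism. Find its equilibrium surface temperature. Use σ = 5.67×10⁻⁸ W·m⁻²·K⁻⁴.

T ≈ 288 K

At equilibrium, absorbed power = emitted power.
Absorbing cross-section = πr² = 3.398×10⁸ m²; emitting surface = 4πr² = 1.359×10⁹ m² (ratio 4).
εS·A_cross = εσ·A_surf·T⁴  ⇒  T⁴ = S/(4σ)   (ε cancels).
T⁴ = 1570/(4·5.67×10⁻⁸) = 6.922×10⁹ K⁴.
T = (6.922×10⁹)^(1/4).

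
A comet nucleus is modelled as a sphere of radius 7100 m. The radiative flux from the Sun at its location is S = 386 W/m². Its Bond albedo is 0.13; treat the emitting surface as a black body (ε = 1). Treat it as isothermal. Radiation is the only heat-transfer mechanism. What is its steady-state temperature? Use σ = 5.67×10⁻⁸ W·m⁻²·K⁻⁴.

T ≈ 196 K

At equilibrium, absorbed power = emitted power.
Absorbing cross-section = πr² = 1.584×10⁸ m²; emitting surface = 4πr² = 6.335×10⁸ m² (ratio 4).
(1−a)S·A_cross = εσ·A_surf·T⁴  ⇒  T⁴ = (1−a)S/(4σ).
T⁴ = 0.870·386/(4·5.67×10⁻⁸) = 1.481×10⁹ K⁴.
T = (1.481×10⁹)^(1/4).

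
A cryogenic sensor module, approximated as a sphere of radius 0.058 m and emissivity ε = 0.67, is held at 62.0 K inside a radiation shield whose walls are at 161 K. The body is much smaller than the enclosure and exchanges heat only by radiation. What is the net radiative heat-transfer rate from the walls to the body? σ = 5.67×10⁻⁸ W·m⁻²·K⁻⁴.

P_net ≈ 1.06 W

For a small grey body in a large enclosure: P_net = εσA(T_body⁴ − T_wall⁴).
A = 4πr² = 0.04227 m²; T_body⁴ − T_wall⁴ = 1.478×10⁷ − 6.719×10⁸ = -6.571×10⁸ K⁴.
|P_net| = 0.67·5.67×10⁻⁸·0.04227·6.571×10⁸.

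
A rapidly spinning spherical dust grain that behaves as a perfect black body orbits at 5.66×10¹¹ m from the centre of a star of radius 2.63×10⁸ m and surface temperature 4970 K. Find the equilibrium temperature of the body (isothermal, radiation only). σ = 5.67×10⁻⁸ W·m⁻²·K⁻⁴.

T ≈ 75.8 K

The star's surface emits σT_*⁴; at distance d the flux is S = σT_*⁴(R_*/d)².
S = 5.67×10⁻⁸·(4970)⁴·(2.63×10⁸/5.66×10¹¹)² = 7.469 W/m².
For an isothermal sphere T⁴ = (1−a)S/(4σ) = 3.293×10⁷ K⁴.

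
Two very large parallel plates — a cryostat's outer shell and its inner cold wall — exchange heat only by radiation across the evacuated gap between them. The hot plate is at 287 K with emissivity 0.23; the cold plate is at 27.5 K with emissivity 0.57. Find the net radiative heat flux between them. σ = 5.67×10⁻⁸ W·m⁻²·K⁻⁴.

q ≈ 75.4 W/m²

For two infinite grey parallel plates, q = σ(T₁⁴ − T₂⁴)/(1/ε₁ + 1/ε₂ − 1).
T₁⁴ − T₂⁴ = 6.785×10⁹ − 5.719×10⁵ = 6.784×10⁹ K⁴.
1/ε₁ + 1/ε₂ − 1 = 4.348 + 1.754 − 1 = 5.102.
q = 5.67×10⁻⁸ × 6.784×10⁹ / 5.102.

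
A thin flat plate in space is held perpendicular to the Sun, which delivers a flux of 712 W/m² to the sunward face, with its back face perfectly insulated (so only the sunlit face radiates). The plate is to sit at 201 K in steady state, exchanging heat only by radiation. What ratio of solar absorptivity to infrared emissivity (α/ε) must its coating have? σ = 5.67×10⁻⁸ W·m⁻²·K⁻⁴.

Balance: αS·A = εσ·1A·T⁴ ⇒ α/ε = σT⁴/S.
α/ε = 5.67×10⁻⁸·(201)⁴/712 = 5.67×10⁻⁸·1.632×10⁹/712.

α/ε ≈ 0.130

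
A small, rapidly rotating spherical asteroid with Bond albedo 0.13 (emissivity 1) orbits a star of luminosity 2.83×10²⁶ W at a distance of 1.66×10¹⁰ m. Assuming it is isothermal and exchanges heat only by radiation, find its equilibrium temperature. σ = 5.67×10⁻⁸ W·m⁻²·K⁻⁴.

First find the stellar flux at distance d: S = L/(4πd²) = 2.83×10²⁶/(4π·(1.66×10¹⁰)²) = 81730 W/m².
For an isothermal sphere, absorbed (1−a)S·πr² = emitted σ·4πr²·T⁴, so T⁴ = (1−a)S/(4σ).
T⁴ = 0.870·81730/(4·5.67×10⁻⁸) = 3.135×10¹¹ K⁴.

T ≈ 748 K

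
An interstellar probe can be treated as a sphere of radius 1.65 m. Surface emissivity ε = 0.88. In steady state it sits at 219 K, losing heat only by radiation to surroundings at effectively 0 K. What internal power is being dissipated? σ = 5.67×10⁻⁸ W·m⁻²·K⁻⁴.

P ≈ 3930 W

Steady state: P = εσA T⁴.
A = 4πr² = 34.21 m²; T⁴ = (219)⁴ = 2.300×10⁹ K⁴.
P = 0.88 × 5.67×10⁻⁸ × 34.21 × 2.300×10⁹.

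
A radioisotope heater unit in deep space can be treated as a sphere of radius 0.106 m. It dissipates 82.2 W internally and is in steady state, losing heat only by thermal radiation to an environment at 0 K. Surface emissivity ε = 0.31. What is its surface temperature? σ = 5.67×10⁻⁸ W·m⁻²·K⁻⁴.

T ≈ 427 K

Steady state: internal power = radiated power, P = εσA T⁴.
Radiating area A = 4πr² = 0.1412 m².
T⁴ = P/(εσA) = 82.2/(0.31·5.67×10⁻⁸·0.1412) = 3.312×10¹⁰ K⁴.
T = (3.312×10¹⁰)^(1/4).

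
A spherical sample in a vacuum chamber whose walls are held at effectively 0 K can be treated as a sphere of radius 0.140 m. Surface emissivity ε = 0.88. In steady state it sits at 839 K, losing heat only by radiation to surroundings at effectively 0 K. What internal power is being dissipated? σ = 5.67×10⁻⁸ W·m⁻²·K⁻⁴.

P ≈ 6090 W

Steady state: P = εσA T⁴.
A = 4πr² = 0.2463 m²; T⁴ = (839)⁴ = 4.955×10¹¹ K⁴.
P = 0.88 × 5.67×10⁻⁸ × 0.2463 × 4.955×10¹¹.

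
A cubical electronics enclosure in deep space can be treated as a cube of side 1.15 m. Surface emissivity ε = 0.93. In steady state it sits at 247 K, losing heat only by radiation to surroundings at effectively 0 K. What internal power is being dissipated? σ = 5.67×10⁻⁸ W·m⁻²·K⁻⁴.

P ≈ 1560 W

Steady state: P = εσA T⁴.
A = 6L² = 7.935 m²; T⁴ = (247)⁴ = 3.722×10⁹ K⁴.
P = 0.93 × 5.67×10⁻⁸ × 7.935 × 3.722×10⁹.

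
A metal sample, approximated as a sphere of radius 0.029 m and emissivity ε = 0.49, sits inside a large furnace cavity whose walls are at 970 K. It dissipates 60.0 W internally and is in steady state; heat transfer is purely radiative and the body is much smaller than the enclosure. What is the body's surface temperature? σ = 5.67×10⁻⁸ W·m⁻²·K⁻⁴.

T ≈ 1020 K

For a small grey body in a large enclosure, net radiated power = εσA(T⁴ − T_w⁴).
Steady state: P = εσA(T⁴ − T_w⁴) with A = 4πr² = 0.01057 m².
T⁴ = P/(εσA) + T_w⁴ = 60.0/(0.49·5.67×10⁻⁸·0.01057) + (970)⁴
    = 2.043×10¹¹ + 8.853×10¹¹ = 1.090×10¹² K⁴.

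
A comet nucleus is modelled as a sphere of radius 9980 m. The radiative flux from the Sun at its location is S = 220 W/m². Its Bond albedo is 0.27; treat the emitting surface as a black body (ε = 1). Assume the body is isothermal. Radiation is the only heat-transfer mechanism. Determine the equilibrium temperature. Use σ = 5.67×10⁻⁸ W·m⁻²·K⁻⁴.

T ≈ 163 K

At equilibrium, absorbed power = emitted power.
Absorbing cross-section = πr² = 3.129×10⁸ m²; emitting surface = 4πr² = 1.252×10⁹ m² (ratio 4).
(1−a)S·A_cross = εσ·A_surf·T⁴  ⇒  T⁴ = (1−a)S/(4σ).
T⁴ = 0.730·220/(4·5.67×10⁻⁸) = 7.081×10⁸ K⁴.
T = (7.081×10⁸)^(1/4).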